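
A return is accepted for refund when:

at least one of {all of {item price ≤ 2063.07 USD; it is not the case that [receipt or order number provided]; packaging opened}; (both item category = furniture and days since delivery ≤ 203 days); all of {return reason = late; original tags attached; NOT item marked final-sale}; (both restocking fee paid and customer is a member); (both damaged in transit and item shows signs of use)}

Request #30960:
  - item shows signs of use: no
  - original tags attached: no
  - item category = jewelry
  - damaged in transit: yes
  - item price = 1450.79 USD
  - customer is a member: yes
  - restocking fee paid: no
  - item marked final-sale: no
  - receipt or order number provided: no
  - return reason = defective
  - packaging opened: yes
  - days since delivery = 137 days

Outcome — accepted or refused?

Accepted

Atomic conditions:
  item price ≤ 2063.07 USD: 1450.79 ≤ 2063.07 is true
  receipt or order number provided: no → false
  packaging opened: yes → true
  item category = furniture: jewelry == furniture is false
  days since delivery ≤ 203 days: 137 ≤ 203 is true
  return reason = late: defective == late is false
  original tags attached: no → false
  NOT item marked final-sale: no → true
  restocking fee paid: no → false
  customer is a member: yes → true
  damaged in transit: yes → true
  item shows signs of use: no → false
Combine:
[1.2] NOT false = true
[1] true AND true AND true = true
[2] false AND true = false
[3] false AND false AND true = false
[4] false AND true = false
[5] true AND false = false
[root] true OR false OR false OR false OR false = true
Overall: true → accepted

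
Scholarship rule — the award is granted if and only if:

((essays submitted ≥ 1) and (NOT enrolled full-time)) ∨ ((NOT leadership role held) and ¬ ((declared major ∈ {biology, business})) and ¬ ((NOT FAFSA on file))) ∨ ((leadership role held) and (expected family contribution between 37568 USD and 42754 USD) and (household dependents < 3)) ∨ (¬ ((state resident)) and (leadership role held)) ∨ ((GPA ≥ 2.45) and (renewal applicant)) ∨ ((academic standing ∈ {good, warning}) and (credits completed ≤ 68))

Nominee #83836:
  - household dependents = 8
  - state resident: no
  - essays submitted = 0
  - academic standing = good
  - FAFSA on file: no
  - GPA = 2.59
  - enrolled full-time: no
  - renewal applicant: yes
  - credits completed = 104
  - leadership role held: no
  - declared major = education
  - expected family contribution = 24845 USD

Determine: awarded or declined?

Awarded

Atomic conditions:
  essays submitted ≥ 1: 0 ≥ 1 is false
  NOT enrolled full-time: no → true
  NOT leadership role held: no → true
  declared major ∈ {biology, business}: education is not in the set → false
  NOT FAFSA on file: no → true
  leadership role held: no → false
  expected family contribution between 37568 USD and 42754 USD: 24845 in [37568, 42754] is false
  household dependents < 3: 8 < 3 is false
  state resident: no → false
  GPA ≥ 2.45: 2.59 ≥ 2.45 is true
  renewal applicant: yes → true
  academic standing ∈ {good, warning}: good is in the set → true
  credits completed ≤ 68: 104 ≤ 68 is false
Combine:
[1] false AND true = false
[2.2] NOT false = true
[2.3] NOT true = false
[2] true AND true AND false = false
[3] false AND false AND false = false
[4.1] NOT false = true
[4] true AND false = false
[5] true AND true = true
[6] true AND false = false
[root] false OR false OR false OR false OR true OR false = true
Overall: true → awarded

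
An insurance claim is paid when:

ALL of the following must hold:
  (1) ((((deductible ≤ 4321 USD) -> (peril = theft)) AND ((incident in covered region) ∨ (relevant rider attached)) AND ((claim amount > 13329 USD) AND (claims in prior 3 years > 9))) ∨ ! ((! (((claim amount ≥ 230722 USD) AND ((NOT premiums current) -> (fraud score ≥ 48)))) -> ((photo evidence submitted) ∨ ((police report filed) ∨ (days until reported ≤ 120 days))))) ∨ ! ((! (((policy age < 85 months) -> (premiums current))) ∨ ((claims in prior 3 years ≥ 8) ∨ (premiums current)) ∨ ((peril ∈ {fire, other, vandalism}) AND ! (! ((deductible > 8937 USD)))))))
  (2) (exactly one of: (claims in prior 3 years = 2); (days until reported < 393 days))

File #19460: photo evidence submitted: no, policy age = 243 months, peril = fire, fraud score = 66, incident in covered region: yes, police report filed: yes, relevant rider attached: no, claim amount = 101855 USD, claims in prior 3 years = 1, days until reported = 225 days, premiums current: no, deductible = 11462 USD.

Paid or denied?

Atomic conditions:
  deductible ≤ 4321 USD: 11462 ≤ 4321 is false
  peril = theft: fire == theft is false
  incident in covered region: yes → true
  relevant rider attached: no → false
  claim amount > 13329 USD: 101855 > 13329 is true
  claims in prior 3 years > 9: 1 > 9 is false
  claim amount ≥ 230722 USD: 101855 ≥ 230722 is false
  NOT premiums current: no → true
  fraud score ≥ 48: 66 ≥ 48 is true
  photo evidence submitted: no → false
  police report filed: yes → true
  days until reported ≤ 120 days: 225 ≤ 120 is false
  policy age < 85 months: 243 < 85 is false
  premiums current: no → false
  claims in prior 3 years ≥ 8: 1 ≥ 8 is false
  peril ∈ {fire, other, vandalism}: fire is in the set → true
  deductible > 8937 USD: 11462 > 8937 is true
  claims in prior 3 years = 2: 1 == 2 is false
  days until reported < 393 days: 225 < 393 is true
Combine:
[1.1.1] false → false (antecedent false ⇒ implication holds) = true
[1.1.2] true OR false = true
[1.1.3] true AND false = false
[1.1] true AND true AND false = false
[1.2.1.1.1.2] true → true = true
[1.2.1.1.1] false AND true = false
[1.2.1.1] NOT false = true
[1.2.1.2.2] true OR false = true
[1.2.1.2] false OR true = true
[1.2.1] true → true = true
[1.2] NOT true = false
[1.3.1.1.1] false → false (antecedent false ⇒ implication holds) = true
[1.3.1.1] NOT true = false
[1.3.1.2] false OR false = false
[1.3.1.3.2.1] NOT true = false
[1.3.1.3.2] NOT false = true
[1.3.1.3] true AND true = true
[1.3.1] false OR false OR true = true
[1.3] NOT true = false
[1] false OR false OR false = false
[2] exactly-one(false, true) = true
[root] false AND true = false
Overall: false → denied

Denied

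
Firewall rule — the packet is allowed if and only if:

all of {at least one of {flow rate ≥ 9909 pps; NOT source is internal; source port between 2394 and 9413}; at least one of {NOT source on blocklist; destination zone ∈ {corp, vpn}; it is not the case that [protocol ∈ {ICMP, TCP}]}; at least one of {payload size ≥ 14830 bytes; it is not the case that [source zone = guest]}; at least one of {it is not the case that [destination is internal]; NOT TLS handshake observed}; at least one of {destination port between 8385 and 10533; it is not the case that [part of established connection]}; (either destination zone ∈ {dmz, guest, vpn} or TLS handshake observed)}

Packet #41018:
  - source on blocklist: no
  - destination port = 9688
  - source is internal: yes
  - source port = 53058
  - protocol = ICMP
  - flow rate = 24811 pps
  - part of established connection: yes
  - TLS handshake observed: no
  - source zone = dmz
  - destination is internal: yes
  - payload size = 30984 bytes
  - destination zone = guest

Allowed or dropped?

Atomic conditions:
  flow rate ≥ 9909 pps: 24811 ≥ 9909 is true
  NOT source is internal: yes → false
  source port between 2394 and 9413: 53058 in [2394, 9413] is false
  NOT source on blocklist: no → true
  destination zone ∈ {corp, vpn}: guest is not in the set → false
  protocol ∈ {ICMP, TCP}: ICMP is in the set → true
  payload size ≥ 14830 bytes: 30984 ≥ 14830 is true
  source zone = guest: dmz == guest is false
  destination is internal: yes → true
  NOT TLS handshake observed: no → true
  destination port between 8385 and 10533: 9688 in [8385, 10533] is true
  part of established connection: yes → true
  destination zone ∈ {dmz, guest, vpn}: guest is in the set → true
  TLS handshake observed: no → false
Combine:
[1] true OR false OR false = true
[2.3] NOT true = false
[2] true OR false OR false = true
[3.2] NOT false = true
[3] true OR true = true
[4.1] NOT true = false
[4] false OR true = true
[5.2] NOT true = false
[5] true OR false = true
[6] true OR false = true
[root] true AND true AND true AND true AND true AND true = true
Overall: true → allowed

Allowed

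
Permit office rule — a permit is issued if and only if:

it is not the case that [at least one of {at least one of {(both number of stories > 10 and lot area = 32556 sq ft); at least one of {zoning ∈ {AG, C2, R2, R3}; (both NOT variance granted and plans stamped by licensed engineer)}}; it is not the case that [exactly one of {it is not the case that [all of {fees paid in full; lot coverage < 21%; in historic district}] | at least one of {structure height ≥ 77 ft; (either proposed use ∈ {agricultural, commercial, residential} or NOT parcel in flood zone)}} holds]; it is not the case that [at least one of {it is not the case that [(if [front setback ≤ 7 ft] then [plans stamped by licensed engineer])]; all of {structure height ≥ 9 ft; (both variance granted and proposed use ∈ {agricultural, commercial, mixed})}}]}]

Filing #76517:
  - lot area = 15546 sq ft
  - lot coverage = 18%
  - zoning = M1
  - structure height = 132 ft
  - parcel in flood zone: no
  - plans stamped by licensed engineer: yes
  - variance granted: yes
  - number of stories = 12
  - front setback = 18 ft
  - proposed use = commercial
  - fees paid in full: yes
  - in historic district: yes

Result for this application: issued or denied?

Atomic conditions:
  number of stories > 10: 12 > 10 is true
  lot area = 32556 sq ft: 15546 == 32556 is false
  zoning ∈ {AG, C2, R2, R3}: M1 is not in the set → false
  NOT variance granted: yes → false
  plans stamped by licensed engineer: yes → true
  fees paid in full: yes → true
  lot coverage < 21%: 18 < 21 is true
  in historic district: yes → true
  structure height ≥ 77 ft: 132 ≥ 77 is true
  proposed use ∈ {agricultural, commercial, residential}: commercial is in the set → true
  NOT parcel in flood zone: no → true
  front setback ≤ 7 ft: 18 ≤ 7 is false
  structure height ≥ 9 ft: 132 ≥ 9 is true
  variance granted: yes → true
  proposed use ∈ {agricultural, commercial, mixed}: commercial is in the set → true
Combine:
[1.1.1] true AND false = false
[1.1.2.2] false AND true = false
[1.1.2] false OR false = false
[1.1] false OR false = false
[1.2.1.1.1] true AND true AND true = true
[1.2.1.1] NOT true = false
[1.2.1.2.2] true OR true = true
[1.2.1.2] true OR true = true
[1.2.1] exactly-one(false, true) = true
[1.2] NOT true = false
[1.3.1.1.1] false → true (antecedent false ⇒ implication holds) = true
[1.3.1.1] NOT true = false
[1.3.1.2.2] true AND true = true
[1.3.1.2] true AND true = true
[1.3.1] false OR true = true
[1.3] NOT true = false
[1] false OR false OR false = false
[root] NOT false = true
Overall: true → issued

Issued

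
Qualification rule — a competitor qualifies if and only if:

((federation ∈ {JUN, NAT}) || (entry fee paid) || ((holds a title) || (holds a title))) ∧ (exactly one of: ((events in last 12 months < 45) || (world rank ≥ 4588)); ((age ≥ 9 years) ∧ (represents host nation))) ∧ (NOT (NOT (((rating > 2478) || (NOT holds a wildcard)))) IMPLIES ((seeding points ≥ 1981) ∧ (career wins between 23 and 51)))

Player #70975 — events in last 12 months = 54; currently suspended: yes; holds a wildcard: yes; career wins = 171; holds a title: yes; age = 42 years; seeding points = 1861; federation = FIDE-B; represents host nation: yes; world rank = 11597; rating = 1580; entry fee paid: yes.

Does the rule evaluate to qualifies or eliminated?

Eliminated

Atomic conditions:
  federation ∈ {JUN, NAT}: FIDE-B is not in the set → false
  entry fee paid: yes → true
  holds a title: yes → true
  events in last 12 months < 45: 54 < 45 is false
  world rank ≥ 4588: 11597 ≥ 4588 is true
  age ≥ 9 years: 42 ≥ 9 is true
  represents host nation: yes → true
  rating > 2478: 1580 > 2478 is false
  NOT holds a wildcard: yes → false
  seeding points ≥ 1981: 1861 ≥ 1981 is false
  career wins between 23 and 51: 171 in [23, 51] is false
Combine:
[1.3] true OR true = true
[1] false OR true OR true = true
[2.1] false OR true = true
[2.2] true AND true = true
[2] exactly-one(true, true) = false
[3.1.1.1] false OR false = false
[3.1.1] NOT false = true
[3.1] NOT true = false
[3.2] false AND false = false
[3] false → false (antecedent false ⇒ implication holds) = true
[root] true AND false AND true = false
Overall: false → eliminated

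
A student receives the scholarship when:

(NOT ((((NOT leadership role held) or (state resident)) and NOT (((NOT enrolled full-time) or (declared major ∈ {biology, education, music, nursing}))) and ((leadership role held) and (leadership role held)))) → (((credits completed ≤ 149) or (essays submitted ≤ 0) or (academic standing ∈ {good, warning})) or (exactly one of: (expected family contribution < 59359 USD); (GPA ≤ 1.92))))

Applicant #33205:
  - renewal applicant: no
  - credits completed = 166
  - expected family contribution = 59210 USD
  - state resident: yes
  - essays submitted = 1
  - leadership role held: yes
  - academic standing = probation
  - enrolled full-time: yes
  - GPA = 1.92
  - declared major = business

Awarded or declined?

Atomic conditions:
  NOT leadership role held: yes → false
  state resident: yes → true
  NOT enrolled full-time: yes → false
  declared major ∈ {biology, education, music, nursing}: business is not in the set → false
  leadership role held: yes → true
  credits completed ≤ 149: 166 ≤ 149 is false
  essays submitted ≤ 0: 1 ≤ 0 is false
  academic standing ∈ {good, warning}: probation is not in the set → false
  expected family contribution < 59359 USD: 59210 < 59359 is true
  GPA ≤ 1.92: 1.92 ≤ 1.92 is true
Combine:
[1.1.1] false OR true = true
[1.1.2.1] false OR false = false
[1.1.2] NOT false = true
[1.1.3] true AND true = true
[1.1] true AND true AND true = true
[1] NOT true = false
[2.1] false OR false OR false = false
[2.2] exactly-one(true, true) = false
[2] false OR false = false
[root] false → false (antecedent false ⇒ implication holds) = true
Overall: true → awarded

Awarded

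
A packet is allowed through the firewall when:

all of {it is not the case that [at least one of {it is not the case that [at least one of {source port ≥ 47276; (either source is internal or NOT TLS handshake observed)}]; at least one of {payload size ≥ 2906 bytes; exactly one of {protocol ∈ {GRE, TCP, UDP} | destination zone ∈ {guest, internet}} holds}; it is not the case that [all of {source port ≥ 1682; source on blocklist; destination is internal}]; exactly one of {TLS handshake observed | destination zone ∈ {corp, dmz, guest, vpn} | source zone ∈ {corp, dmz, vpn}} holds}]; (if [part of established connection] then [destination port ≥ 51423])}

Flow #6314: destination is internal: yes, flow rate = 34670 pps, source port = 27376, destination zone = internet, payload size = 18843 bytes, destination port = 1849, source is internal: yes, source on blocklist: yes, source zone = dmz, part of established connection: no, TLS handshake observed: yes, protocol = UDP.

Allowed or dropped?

Dropped

Atomic conditions:
  source port ≥ 47276: 27376 ≥ 47276 is false
  source is internal: yes → true
  NOT TLS handshake observed: yes → false
  payload size ≥ 2906 bytes: 18843 ≥ 2906 is true
  protocol ∈ {GRE, TCP, UDP}: UDP is in the set → true
  destination zone ∈ {guest, internet}: internet is in the set → true
  source port ≥ 1682: 27376 ≥ 1682 is true
  source on blocklist: yes → true
  destination is internal: yes → true
  TLS handshake observed: yes → true
  destination zone ∈ {corp, dmz, guest, vpn}: internet is not in the set → false
  source zone ∈ {corp, dmz, vpn}: dmz is in the set → true
  part of established connection: no → false
  destination port ≥ 51423: 1849 ≥ 51423 is false
Combine:
[1.1.1.1.2] true OR false = true
[1.1.1.1] false OR true = true
[1.1.1] NOT true = false
[1.1.2.2] exactly-one(true, true) = false
[1.1.2] true OR false = true
[1.1.3.1] true AND true AND true = true
[1.1.3] NOT true = false
[1.1.4] exactly-one(true, false, true) = false
[1.1] false OR true OR false OR false = true
[1] NOT true = false
[2] false → false (antecedent false ⇒ implication holds) = true
[root] false AND true = false
Overall: false → dropped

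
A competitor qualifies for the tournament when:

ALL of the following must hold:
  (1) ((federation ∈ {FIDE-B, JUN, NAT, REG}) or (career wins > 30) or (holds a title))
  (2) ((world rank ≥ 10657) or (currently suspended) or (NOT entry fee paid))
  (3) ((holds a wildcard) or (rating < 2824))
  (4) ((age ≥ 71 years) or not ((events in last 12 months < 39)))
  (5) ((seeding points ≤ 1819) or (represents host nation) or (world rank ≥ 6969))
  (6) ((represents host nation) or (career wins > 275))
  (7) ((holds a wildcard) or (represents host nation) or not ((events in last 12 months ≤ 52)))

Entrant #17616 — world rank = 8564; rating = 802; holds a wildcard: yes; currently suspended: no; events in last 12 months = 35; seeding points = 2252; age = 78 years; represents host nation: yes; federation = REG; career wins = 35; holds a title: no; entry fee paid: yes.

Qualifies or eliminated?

Atomic conditions:
  federation ∈ {FIDE-B, JUN, NAT, REG}: REG is in the set → true
  career wins > 30: 35 > 30 is true
  holds a title: no → false
  world rank ≥ 10657: 8564 ≥ 10657 is false
  currently suspended: no → false
  NOT entry fee paid: yes → false
  holds a wildcard: yes → true
  rating < 2824: 802 < 2824 is true
  age ≥ 71 years: 78 ≥ 71 is true
  events in last 12 months < 39: 35 < 39 is true
  seeding points ≤ 1819: 2252 ≤ 1819 is false
  represents host nation: yes → true
  world rank ≥ 6969: 8564 ≥ 6969 is true
  career wins > 275: 35 > 275 is false
  events in last 12 months ≤ 52: 35 ≤ 52 is true
Combine:
[1] true OR true OR false = true
[2] false OR false OR false = false
[3] true OR true = true
[4.2] NOT true = false
[4] true OR false = true
[5] false OR true OR true = true
[6] true OR false = true
[7.3] NOT true = false
[7] true OR true OR false = true
[root] true AND false AND true AND true AND true AND true AND true = false
Overall: false → eliminated

Eliminated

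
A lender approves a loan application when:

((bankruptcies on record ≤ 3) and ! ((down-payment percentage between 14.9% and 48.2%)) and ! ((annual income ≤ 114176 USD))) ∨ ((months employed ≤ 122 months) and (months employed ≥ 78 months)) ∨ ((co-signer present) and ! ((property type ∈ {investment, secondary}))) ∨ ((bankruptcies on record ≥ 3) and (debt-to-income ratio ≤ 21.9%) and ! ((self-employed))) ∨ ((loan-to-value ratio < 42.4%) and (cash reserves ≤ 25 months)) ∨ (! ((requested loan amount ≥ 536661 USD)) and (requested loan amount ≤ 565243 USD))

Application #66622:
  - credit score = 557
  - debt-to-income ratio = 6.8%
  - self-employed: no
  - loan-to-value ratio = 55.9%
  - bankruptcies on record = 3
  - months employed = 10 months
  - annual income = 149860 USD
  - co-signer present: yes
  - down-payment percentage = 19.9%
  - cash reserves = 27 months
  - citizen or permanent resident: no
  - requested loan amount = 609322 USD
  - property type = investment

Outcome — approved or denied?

Atomic conditions:
  bankruptcies on record ≤ 3: 3 ≤ 3 is true
  down-payment percentage between 14.9% and 48.2%: 19.9 in [14.9, 48.2] is true
  annual income ≤ 114176 USD: 149860 ≤ 114176 is false
  months employed ≤ 122 months: 10 ≤ 122 is true
  months employed ≥ 78 months: 10 ≥ 78 is false
  co-signer present: yes → true
  property type ∈ {investment, secondary}: investment is in the set → true
  bankruptcies on record ≥ 3: 3 ≥ 3 is true
  debt-to-income ratio ≤ 21.9%: 6.8 ≤ 21.9 is true
  self-employed: no → false
  loan-to-value ratio < 42.4%: 55.9 < 42.4 is false
  cash reserves ≤ 25 months: 27 ≤ 25 is false
  requested loan amount ≥ 536661 USD: 609322 ≥ 536661 is true
  requested loan amount ≤ 565243 USD: 609322 ≤ 565243 is false
Combine:
[1.2] NOT true = false
[1.3] NOT false = true
[1] true AND false AND true = false
[2] true AND false = false
[3.2] NOT true = false
[3] true AND false = false
[4.3] NOT false = true
[4] true AND true AND true = true
[5] false AND false = false
[6.1] NOT true = false
[6] false AND false = false
[root] false OR false OR false OR true OR false OR false = true
Overall: true → approved

Approved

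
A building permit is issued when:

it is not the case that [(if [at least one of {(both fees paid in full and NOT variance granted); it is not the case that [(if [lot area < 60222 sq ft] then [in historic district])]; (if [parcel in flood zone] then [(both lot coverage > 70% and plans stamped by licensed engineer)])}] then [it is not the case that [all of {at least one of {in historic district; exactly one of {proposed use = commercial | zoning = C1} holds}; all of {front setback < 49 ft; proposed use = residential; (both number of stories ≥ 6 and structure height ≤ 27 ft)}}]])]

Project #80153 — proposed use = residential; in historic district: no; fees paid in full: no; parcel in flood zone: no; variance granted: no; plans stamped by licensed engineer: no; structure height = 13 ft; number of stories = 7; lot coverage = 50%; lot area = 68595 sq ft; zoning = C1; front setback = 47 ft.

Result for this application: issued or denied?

Issued

Atomic conditions:
  fees paid in full: no → false
  NOT variance granted: no → true
  lot area < 60222 sq ft: 68595 < 60222 is false
  in historic district: no → false
  parcel in flood zone: no → false
  lot coverage > 70%: 50 > 70 is false
  plans stamped by licensed engineer: no → false
  proposed use = commercial: residential == commercial is false
  zoning = C1: C1 == C1 is true
  front setback < 49 ft: 47 < 49 is true
  proposed use = residential: residential == residential is true
  number of stories ≥ 6: 7 ≥ 6 is true
  structure height ≤ 27 ft: 13 ≤ 27 is true
Combine:
[1.1.1] false AND true = false
[1.1.2.1] false → false (antecedent false ⇒ implication holds) = true
[1.1.2] NOT true = false
[1.1.3.2] false AND false = false
[1.1.3] false → false (antecedent false ⇒ implication holds) = true
[1.1] false OR false OR true = true
[1.2.1.1.2] exactly-one(false, true) = true
[1.2.1.1] false OR true = true
[1.2.1.2.3] true AND true = true
[1.2.1.2] true AND true AND true = true
[1.2.1] true AND true = true
[1.2] NOT true = false
[1] true → false = false
[root] NOT false = true
Overall: true → issued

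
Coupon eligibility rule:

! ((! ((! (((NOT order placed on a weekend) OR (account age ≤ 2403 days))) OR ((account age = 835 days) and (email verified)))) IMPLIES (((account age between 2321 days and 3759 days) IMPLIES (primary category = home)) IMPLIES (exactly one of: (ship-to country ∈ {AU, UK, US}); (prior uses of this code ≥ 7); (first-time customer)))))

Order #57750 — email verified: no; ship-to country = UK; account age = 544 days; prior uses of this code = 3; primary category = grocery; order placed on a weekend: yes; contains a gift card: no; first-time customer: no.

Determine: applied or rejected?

Atomic conditions:
  NOT order placed on a weekend: yes → false
  account age ≤ 2403 days: 544 ≤ 2403 is true
  account age = 835 days: 544 == 835 is false
  email verified: no → false
  account age between 2321 days and 3759 days: 544 in [2321, 3759] is false
  primary category = home: grocery == home is false
  ship-to country ∈ {AU, UK, US}: UK is in the set → true
  prior uses of this code ≥ 7: 3 ≥ 7 is false
  first-time customer: no → false
Combine:
[1.1.1.1.1] false OR true = true
[1.1.1.1] NOT true = false
[1.1.1.2] false AND false = false
[1.1.1] false OR false = false
[1.1] NOT false = true
[1.2.1] false → false (antecedent false ⇒ implication holds) = true
[1.2.2] exactly-one(true, false, false) = true
[1.2] true → true = true
[1] true → true = true
[root] NOT true = false
Overall: false → rejected

Rejected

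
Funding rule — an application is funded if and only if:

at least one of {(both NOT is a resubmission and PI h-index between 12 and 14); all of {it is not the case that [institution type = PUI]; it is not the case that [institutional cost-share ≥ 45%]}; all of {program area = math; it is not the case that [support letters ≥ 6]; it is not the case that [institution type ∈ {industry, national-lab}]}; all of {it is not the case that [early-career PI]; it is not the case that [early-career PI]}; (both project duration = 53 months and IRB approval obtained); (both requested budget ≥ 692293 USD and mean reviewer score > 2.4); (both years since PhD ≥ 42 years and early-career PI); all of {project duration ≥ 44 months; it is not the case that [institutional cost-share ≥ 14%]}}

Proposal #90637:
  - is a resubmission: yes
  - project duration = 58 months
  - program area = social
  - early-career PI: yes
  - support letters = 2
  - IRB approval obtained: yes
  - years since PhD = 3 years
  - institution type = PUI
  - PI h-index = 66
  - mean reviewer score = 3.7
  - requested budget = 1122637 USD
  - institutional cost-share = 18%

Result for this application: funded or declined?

Atomic conditions:
  NOT is a resubmission: yes → false
  PI h-index between 12 and 14: 66 in [12, 14] is false
  institution type = PUI: PUI == PUI is true
  institutional cost-share ≥ 45%: 18 ≥ 45 is false
  program area = math: social == math is false
  support letters ≥ 6: 2 ≥ 6 is false
  institution type ∈ {industry, national-lab}: PUI is not in the set → false
  early-career PI: yes → true
  project duration = 53 months: 58 == 53 is false
  IRB approval obtained: yes → true
  requested budget ≥ 692293 USD: 1122637 ≥ 692293 is true
  mean reviewer score > 2.4: 3.7 > 2.4 is true
  years since PhD ≥ 42 years: 3 ≥ 42 is false
  project duration ≥ 44 months: 58 ≥ 44 is true
  institutional cost-share ≥ 14%: 18 ≥ 14 is true
Combine:
[1] false AND false = false
[2.1] NOT true = false
[2.2] NOT false = true
[2] false AND true = false
[3.2] NOT false = true
[3.3] NOT false = true
[3] false AND true AND true = false
[4.1] NOT true = false
[4.2] NOT true = false
[4] false AND false = false
[5] false AND true = false
[6] true AND true = true
[7] false AND true = false
[8.2] NOT true = false
[8] true AND false = false
[root] false OR false OR false OR false OR false OR true OR false OR false = true
Overall: true → funded

Funded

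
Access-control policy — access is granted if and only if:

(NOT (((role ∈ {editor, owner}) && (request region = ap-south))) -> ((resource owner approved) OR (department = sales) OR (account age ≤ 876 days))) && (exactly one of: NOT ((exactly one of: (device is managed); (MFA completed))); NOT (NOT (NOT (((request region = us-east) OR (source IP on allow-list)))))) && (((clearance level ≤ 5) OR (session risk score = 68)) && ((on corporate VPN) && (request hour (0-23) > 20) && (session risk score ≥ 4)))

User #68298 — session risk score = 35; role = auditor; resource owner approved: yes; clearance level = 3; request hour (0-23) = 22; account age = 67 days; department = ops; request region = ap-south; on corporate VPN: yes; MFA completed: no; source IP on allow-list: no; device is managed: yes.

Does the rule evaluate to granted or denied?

Atomic conditions:
  role ∈ {editor, owner}: auditor is not in the set → false
  request region = ap-south: ap-south == ap-south is true
  resource owner approved: yes → true
  department = sales: ops == sales is false
  account age ≤ 876 days: 67 ≤ 876 is true
  device is managed: yes → true
  MFA completed: no → false
  request region = us-east: ap-south == us-east is false
  source IP on allow-list: no → false
  clearance level ≤ 5: 3 ≤ 5 is true
  session risk score = 68: 35 == 68 is false
  on corporate VPN: yes → true
  request hour (0-23) > 20: 22 > 20 is true
  session risk score ≥ 4: 35 ≥ 4 is true
Combine:
[1.1.1] false AND true = false
[1.1] NOT false = true
[1.2] true OR false OR true = true
[1] true → true = true
[2.1.1] exactly-one(true, false) = true
[2.1] NOT true = false
[2.2.1.1.1] false OR false = false
[2.2.1.1] NOT false = true
[2.2.1] NOT true = false
[2.2] NOT false = true
[2] exactly-one(false, true) = true
[3.1] true OR false = true
[3.2] true AND true AND true = true
[3] true AND true = true
[root] true AND true AND true = true
Overall: true → granted

Granted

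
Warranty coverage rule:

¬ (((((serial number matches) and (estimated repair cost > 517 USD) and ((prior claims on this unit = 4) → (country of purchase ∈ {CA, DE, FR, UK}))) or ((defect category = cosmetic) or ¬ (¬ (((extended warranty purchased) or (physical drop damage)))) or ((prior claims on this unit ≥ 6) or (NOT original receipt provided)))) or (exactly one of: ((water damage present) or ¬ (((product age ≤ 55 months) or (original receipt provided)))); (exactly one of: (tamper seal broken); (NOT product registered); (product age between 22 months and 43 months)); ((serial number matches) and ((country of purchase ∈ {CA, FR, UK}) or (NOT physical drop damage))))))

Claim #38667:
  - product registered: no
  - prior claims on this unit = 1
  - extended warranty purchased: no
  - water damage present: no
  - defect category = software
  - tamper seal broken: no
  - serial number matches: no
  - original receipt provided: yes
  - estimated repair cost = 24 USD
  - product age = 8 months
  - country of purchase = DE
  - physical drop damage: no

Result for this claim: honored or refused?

Atomic conditions:
  serial number matches: no → false
  estimated repair cost > 517 USD: 24 > 517 is false
  prior claims on this unit = 4: 1 == 4 is false
  country of purchase ∈ {CA, DE, FR, UK}: DE is in the set → true
  defect category = cosmetic: software == cosmetic is false
  extended warranty purchased: no → false
  physical drop damage: no → false
  prior claims on this unit ≥ 6: 1 ≥ 6 is false
  NOT original receipt provided: yes → false
  water damage present: no → false
  product age ≤ 55 months: 8 ≤ 55 is true
  original receipt provided: yes → true
  tamper seal broken: no → false
  NOT product registered: no → true
  product age between 22 months and 43 months: 8 in [22, 43] is false
  country of purchase ∈ {CA, FR, UK}: DE is not in the set → false
  NOT physical drop damage: no → true
Combine:
[1.1.1.3] false → true (antecedent false ⇒ implication holds) = true
[1.1.1] false AND false AND true = false
[1.1.2.2.1.1] false OR false = false
[1.1.2.2.1] NOT false = true
[1.1.2.2] NOT true = false
[1.1.2.3] false OR false = false
[1.1.2] false OR false OR false = false
[1.1] false OR false = false
[1.2.1.2.1] true OR true = true
[1.2.1.2] NOT true = false
[1.2.1] false OR false = false
[1.2.2] exactly-one(false, true, false) = true
[1.2.3.2] false OR true = true
[1.2.3] false AND true = false
[1.2] exactly-one(false, true, false) = true
[1] false OR true = true
[root] NOT true = false
Overall: false → refused

Refused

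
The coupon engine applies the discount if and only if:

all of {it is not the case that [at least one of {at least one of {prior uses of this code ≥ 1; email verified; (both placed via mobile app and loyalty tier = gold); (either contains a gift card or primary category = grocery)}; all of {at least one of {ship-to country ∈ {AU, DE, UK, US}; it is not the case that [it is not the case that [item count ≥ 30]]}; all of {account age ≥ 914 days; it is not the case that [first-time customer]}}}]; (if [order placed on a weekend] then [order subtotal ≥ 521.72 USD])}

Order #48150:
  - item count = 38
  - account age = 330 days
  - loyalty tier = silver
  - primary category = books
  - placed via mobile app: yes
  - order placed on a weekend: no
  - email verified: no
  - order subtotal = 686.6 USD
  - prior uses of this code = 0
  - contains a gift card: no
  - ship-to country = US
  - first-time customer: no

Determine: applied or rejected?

Applied

Atomic conditions:
  prior uses of this code ≥ 1: 0 ≥ 1 is false
  email verified: no → false
  placed via mobile app: yes → true
  loyalty tier = gold: silver == gold is false
  contains a gift card: no → false
  primary category = grocery: books == grocery is false
  ship-to country ∈ {AU, DE, UK, US}: US is in the set → true
  item count ≥ 30: 38 ≥ 30 is true
  account age ≥ 914 days: 330 ≥ 914 is false
  first-time customer: no → false
  order placed on a weekend: no → false
  order subtotal ≥ 521.72 USD: 686.6 ≥ 521.72 is true
Combine:
[1.1.1.3] true AND false = false
[1.1.1.4] false OR false = false
[1.1.1] false OR false OR false OR false = false
[1.1.2.1.2.1] NOT true = false
[1.1.2.1.2] NOT false = true
[1.1.2.1] true OR true = true
[1.1.2.2.2] NOT false = true
[1.1.2.2] false AND true = false
[1.1.2] true AND false = false
[1.1] false OR false = false
[1] NOT false = true
[2] false → true (antecedent false ⇒ implication holds) = true
[root] true AND true = true
Overall: true → applied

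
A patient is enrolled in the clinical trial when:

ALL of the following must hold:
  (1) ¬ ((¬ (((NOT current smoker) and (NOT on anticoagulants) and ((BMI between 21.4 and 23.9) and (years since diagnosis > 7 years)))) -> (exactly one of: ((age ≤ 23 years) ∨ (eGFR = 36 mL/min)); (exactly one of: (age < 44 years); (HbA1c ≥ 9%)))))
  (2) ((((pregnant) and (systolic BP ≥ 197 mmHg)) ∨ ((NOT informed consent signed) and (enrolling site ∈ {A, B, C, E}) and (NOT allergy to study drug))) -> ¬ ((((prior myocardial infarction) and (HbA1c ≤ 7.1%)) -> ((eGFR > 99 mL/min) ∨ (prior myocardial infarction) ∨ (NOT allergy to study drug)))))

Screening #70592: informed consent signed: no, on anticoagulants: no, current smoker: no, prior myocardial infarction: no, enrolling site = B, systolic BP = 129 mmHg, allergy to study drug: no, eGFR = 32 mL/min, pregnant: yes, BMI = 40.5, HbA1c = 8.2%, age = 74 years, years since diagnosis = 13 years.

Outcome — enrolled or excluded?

Atomic conditions:
  NOT current smoker: no → true
  NOT on anticoagulants: no → true
  BMI between 21.4 and 23.9: 40.5 in [21.4, 23.9] is false
  years since diagnosis > 7 years: 13 > 7 is true
  age ≤ 23 years: 74 ≤ 23 is false
  eGFR = 36 mL/min: 32 == 36 is false
  age < 44 years: 74 < 44 is false
  HbA1c ≥ 9%: 8.2 ≥ 9 is false
  pregnant: yes → true
  systolic BP ≥ 197 mmHg: 129 ≥ 197 is false
  NOT informed consent signed: no → true
  enrolling site ∈ {A, B, C, E}: B is in the set → true
  NOT allergy to study drug: no → true
  prior myocardial infarction: no → false
  HbA1c ≤ 7.1%: 8.2 ≤ 7.1 is false
  eGFR > 99 mL/min: 32 > 99 is false
Combine:
[1.1.1.1.3] false AND true = false
[1.1.1.1] true AND true AND false = false
[1.1.1] NOT false = true
[1.1.2.1] false OR false = false
[1.1.2.2] exactly-one(false, false) = false
[1.1.2] exactly-one(false, false) = false
[1.1] true → false = false
[1] NOT false = true
[2.1.1] true AND false = false
[2.1.2] true AND true AND true = true
[2.1] false OR true = true
[2.2.1.1] false AND false = false
[2.2.1.2] false OR false OR true = true
[2.2.1] false → true (antecedent false ⇒ implication holds) = true
[2.2] NOT true = false
[2] true → false = false
[root] true AND false = false
Overall: false → excluded

Excluded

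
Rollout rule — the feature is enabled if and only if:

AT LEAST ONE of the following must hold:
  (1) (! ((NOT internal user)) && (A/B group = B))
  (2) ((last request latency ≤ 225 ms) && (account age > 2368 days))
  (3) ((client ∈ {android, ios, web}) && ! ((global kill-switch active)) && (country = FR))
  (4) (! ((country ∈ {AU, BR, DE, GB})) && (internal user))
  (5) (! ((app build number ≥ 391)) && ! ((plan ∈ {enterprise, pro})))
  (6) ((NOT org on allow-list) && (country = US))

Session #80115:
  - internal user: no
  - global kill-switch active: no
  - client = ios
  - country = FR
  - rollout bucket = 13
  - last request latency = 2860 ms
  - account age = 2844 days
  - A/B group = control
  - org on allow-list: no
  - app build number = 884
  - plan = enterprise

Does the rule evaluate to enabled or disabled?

Atomic conditions:
  NOT internal user: no → true
  A/B group = B: control == B is false
  last request latency ≤ 225 ms: 2860 ≤ 225 is false
  account age > 2368 days: 2844 > 2368 is true
  client ∈ {android, ios, web}: ios is in the set → true
  global kill-switch active: no → false
  country = FR: FR == FR is true
  country ∈ {AU, BR, DE, GB}: FR is not in the set → false
  internal user: no → false
  app build number ≥ 391: 884 ≥ 391 is true
  plan ∈ {enterprise, pro}: enterprise is in the set → true
  NOT org on allow-list: no → true
  country = US: FR == US is false
Combine:
[1.1] NOT true = false
[1] false AND false = false
[2] false AND true = false
[3.2] NOT false = true
[3] true AND true AND true = true
[4.1] NOT false = true
[4] true AND false = false
[5.1] NOT true = false
[5.2] NOT true = false
[5] false AND false = false
[6] true AND false = false
[root] false OR false OR true OR false OR false OR false = true
Overall: true → enabled

Enabled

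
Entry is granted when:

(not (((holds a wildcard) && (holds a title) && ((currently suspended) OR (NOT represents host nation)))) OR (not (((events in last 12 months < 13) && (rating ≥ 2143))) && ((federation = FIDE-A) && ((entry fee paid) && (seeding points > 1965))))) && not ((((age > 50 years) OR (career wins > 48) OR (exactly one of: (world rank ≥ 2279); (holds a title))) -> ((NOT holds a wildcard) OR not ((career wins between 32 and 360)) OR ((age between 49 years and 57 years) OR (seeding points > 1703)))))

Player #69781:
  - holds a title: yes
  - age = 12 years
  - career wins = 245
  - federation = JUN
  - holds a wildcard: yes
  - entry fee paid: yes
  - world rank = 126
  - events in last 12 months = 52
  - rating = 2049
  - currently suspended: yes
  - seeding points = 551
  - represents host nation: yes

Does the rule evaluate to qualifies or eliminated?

Atomic conditions:
  holds a wildcard: yes → true
  holds a title: yes → true
  currently suspended: yes → true
  NOT represents host nation: yes → false
  events in last 12 months < 13: 52 < 13 is false
  rating ≥ 2143: 2049 ≥ 2143 is false
  federation = FIDE-A: JUN == FIDE-A is false
  entry fee paid: yes → true
  seeding points > 1965: 551 > 1965 is false
  age > 50 years: 12 > 50 is false
  career wins > 48: 245 > 48 is true
  world rank ≥ 2279: 126 ≥ 2279 is false
  NOT holds a wildcard: yes → false
  career wins between 32 and 360: 245 in [32, 360] is true
  age between 49 years and 57 years: 12 in [49, 57] is false
  seeding points > 1703: 551 > 1703 is false
Combine:
[1.1.1.3] true OR false = true
[1.1.1] true AND true AND true = true
[1.1] NOT true = false
[1.2.1.1] false AND false = false
[1.2.1] NOT false = true
[1.2.2.2] true AND false = false
[1.2.2] false AND false = false
[1.2] true AND false = false
[1] false OR false = false
[2.1.1.3] exactly-one(false, true) = true
[2.1.1] false OR true OR true = true
[2.1.2.2] NOT true = false
[2.1.2.3] false OR false = false
[2.1.2] false OR false OR false = false
[2.1] true → false = false
[2] NOT false = true
[root] false AND true = false
Overall: false → eliminated

Eliminated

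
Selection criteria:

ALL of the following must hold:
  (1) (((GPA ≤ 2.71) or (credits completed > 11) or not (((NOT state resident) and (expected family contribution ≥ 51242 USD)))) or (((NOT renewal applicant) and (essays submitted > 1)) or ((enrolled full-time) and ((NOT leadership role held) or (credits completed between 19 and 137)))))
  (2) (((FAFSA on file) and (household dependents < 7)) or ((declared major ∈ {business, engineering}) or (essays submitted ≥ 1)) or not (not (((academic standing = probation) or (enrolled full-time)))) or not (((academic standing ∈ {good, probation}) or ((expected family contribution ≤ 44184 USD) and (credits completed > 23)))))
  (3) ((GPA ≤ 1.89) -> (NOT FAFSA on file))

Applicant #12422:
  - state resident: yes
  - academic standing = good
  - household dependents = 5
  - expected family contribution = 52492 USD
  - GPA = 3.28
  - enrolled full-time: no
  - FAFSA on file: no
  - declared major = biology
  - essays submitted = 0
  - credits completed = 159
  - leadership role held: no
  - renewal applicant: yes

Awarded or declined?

Atomic conditions:
  GPA ≤ 2.71: 3.28 ≤ 2.71 is false
  credits completed > 11: 159 > 11 is true
  NOT state resident: yes → false
  expected family contribution ≥ 51242 USD: 52492 ≥ 51242 is true
  NOT renewal applicant: yes → false
  essays submitted > 1: 0 > 1 is false
  enrolled full-time: no → false
  NOT leadership role held: no → true
  credits completed between 19 and 137: 159 in [19, 137] is false
  FAFSA on file: no → false
  household dependents < 7: 5 < 7 is true
  declared major ∈ {business, engineering}: biology is not in the set → false
  essays submitted ≥ 1: 0 ≥ 1 is false
  academic standing = probation: good == probation is false
  academic standing ∈ {good, probation}: good is in the set → true
  expected family contribution ≤ 44184 USD: 52492 ≤ 44184 is false
  credits completed > 23: 159 > 23 is true
  GPA ≤ 1.89: 3.28 ≤ 1.89 is false
  NOT FAFSA on file: no → true
Combine:
[1.1.3.1] false AND true = false
[1.1.3] NOT false = true
[1.1] false OR true OR true = true
[1.2.1] false AND false = false
[1.2.2.2] true OR false = true
[1.2.2] false AND true = false
[1.2] false OR false = false
[1] true OR false = true
[2.1] false AND true = false
[2.2] false OR false = false
[2.3.1.1] false OR false = false
[2.3.1] NOT false = true
[2.3] NOT true = false
[2.4.1.2] false AND true = false
[2.4.1] true OR false = true
[2.4] NOT true = false
[2] false OR false OR false OR false = false
[3] false → true (antecedent false ⇒ implication holds) = true
[root] true AND false AND true = false
Overall: false → declined

Declined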